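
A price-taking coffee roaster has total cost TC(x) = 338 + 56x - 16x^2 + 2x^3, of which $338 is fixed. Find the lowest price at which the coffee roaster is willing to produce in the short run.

The shutdown price is the minimum of AVC. VC = 56x - 16x^2 + 2x^3, so AVC = 56 - 16x + 2x^2.
At the minimum of AVC, MC = AVC. MC = 56 - 32x + 6x^2; setting MC = AVC gives 4x^2 - 16x = 0, so x = 4. min AVC = 24.
For P < $24 the firm produces nothing.

$24 per unit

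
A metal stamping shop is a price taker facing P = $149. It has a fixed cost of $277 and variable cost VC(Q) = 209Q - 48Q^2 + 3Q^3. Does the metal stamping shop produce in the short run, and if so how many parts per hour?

Produce at Q = 10

From TC, MC = TC'(Q) = 209 - 96Q + 9Q^2 and AVC = VC/Q = 209 - 48Q + 3Q^2.
AVC is minimized where dAVC/dQ = -48 + 6Q = 0, at Q = 8; min AVC = 209 - 48·8 + 3·8^2 = $17.
P = $149 exceeds min AVC = $17, so the firm stays open.
Set P = MC: 149 = 209 - 96Q + 9Q^2 → 60 - 96Q + 9Q^2 = 0. The roots are Q = 2/3 and Q = 10; the profit-maximizing output is on the rising part of MC, so Q* = 10.
Check: AVC at Q = 10 is $29 ≤ P, so revenue covers variable cost.
Profit = P·Q − TC = 149·10 − 567 = $923.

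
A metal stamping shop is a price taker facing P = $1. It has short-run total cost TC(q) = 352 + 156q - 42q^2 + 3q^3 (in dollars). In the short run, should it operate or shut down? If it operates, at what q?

Shut down

Variable cost is VC = 156q - 42q^2 + 3q^3, so AVC = VC/q = 156 - 42q + 3q^2 and MC = dTC/dq = 156 - 84q + 9q^2.
The AVC parabola has its vertex at q = 42/6 = 7, where AVC = 156 - 42·7 + 3·7^2 = $9.
With P < min AVC ($1 < $9), every unit sold adds to the loss.
The firm minimizes its loss by shutting down and losing only its fixed cost of $352.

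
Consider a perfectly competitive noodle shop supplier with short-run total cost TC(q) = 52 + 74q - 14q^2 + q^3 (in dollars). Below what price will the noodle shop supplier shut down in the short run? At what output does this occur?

$25 per unit, at q = 7

The firm shuts down when price falls below the minimum of average variable cost. AVC = VC/q = 74 - 14q + q^2.
At the minimum of AVC, MC = AVC. MC = 74 - 28q + 3q^2; setting MC = AVC gives 2q^2 - 14q = 0, so q = 7. min AVC = 25.
The firm shuts down for any P below $25.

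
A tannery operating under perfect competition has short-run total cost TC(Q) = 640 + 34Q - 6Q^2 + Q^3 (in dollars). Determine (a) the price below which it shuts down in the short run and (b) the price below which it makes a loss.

Shutdown price = $25; break-even price = $130

Shutdown price = min AVC. AVC = 34 - 6Q + Q^2, with vertex at Q = 3 and minimum $25.
ATC = 640/Q + 34 - 6Q + Q^2. Setting dATC/dQ = −640/Q^2 − 6 + 2Q = 0 gives Q = 8 (since 2·8^3 − 6·8^2 = 640).
min ATC = 640/8 + 34 − 6·8 + 8^2 = $130. That is the break-even price.
Between these two prices the firm operates at a loss; above $130 it earns a profit.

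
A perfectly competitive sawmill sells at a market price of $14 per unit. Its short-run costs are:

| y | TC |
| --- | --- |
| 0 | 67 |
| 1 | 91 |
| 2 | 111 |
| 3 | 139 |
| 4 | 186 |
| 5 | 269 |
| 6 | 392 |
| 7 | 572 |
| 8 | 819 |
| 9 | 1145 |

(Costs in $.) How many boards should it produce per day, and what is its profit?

y = 0 (shut down); profit = -$67

Tabulate TR − TC: y=0: -67; y=1: -77; y=2: -83; y=3: -97; y=4: -130; y=5: -199; y=6: -308; y=7: -474; y=8: -707; y=9: -1019.
Profit is highest at y = 0. Equivalently, the lowest AVC in the table is 44/2 ≈ $22 at y = 2, and P = $14 falls below it — price never covers variable cost, so the firm shuts down and loses only its fixed cost.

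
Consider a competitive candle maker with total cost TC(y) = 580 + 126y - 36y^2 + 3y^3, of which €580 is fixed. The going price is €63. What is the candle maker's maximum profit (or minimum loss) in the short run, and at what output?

AVC = 126 - 36y + 3y^2; min AVC = €18 at y = 6. Since P = €63 ≥ min AVC, the firm produces.
MC = 126 - 72y + 9y^2. Setting P = MC and taking the root on the rising branch gives y* = 7.
TR = 63·7 = 441. TC = 580 + 147 = 727. Profit = 441 − 727 = -€286.
Shutting down would mean losing the fixed cost of €580, so operating at a loss of €286 is better by €294.

Profit = -€286 at y = 7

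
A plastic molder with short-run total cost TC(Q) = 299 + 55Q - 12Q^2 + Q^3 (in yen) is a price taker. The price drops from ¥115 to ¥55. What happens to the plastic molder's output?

Output falls from 10 to 8

MC = 55 - 24Q + 3Q^2; the shutdown threshold is min AVC = ¥19 (at Q = 6).
With P = ¥115 above the shutdown price, P = MC gives Q = 10.
At P = ¥55 ≥ min AVC, set P = MC: Q = 8. The firm stays open but cuts output.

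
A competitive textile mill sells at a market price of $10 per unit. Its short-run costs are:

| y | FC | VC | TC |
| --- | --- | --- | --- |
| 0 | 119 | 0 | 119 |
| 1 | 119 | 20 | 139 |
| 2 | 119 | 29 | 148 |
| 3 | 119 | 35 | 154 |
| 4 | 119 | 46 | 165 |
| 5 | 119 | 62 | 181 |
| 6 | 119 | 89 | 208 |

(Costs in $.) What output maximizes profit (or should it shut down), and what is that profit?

Compute π = P·y − TC at each output: y=0: -119; y=1: -129; y=2: -128; y=3: -124; y=4: -125; y=5: -131; y=6: -148.
Profit is highest at y = 0. Equivalently, the lowest AVC in the table is 46/4 ≈ $11.50 at y = 4, and P = $10 falls below it — price never covers variable cost, so the firm shuts down and loses only its fixed cost.

y = 0 (shut down); profit = -$119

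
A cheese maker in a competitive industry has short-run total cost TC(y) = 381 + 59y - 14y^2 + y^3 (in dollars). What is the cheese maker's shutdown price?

The firm shuts down when price falls below the minimum of average variable cost. AVC = VC/y = 59 - 14y + y^2.
At the minimum of AVC, MC = AVC. MC = 59 - 28y + 3y^2; setting MC = AVC gives 2y^2 - 14y = 0, so y = 7. min AVC = 10.
So the shutdown price is $10.

$10 per unit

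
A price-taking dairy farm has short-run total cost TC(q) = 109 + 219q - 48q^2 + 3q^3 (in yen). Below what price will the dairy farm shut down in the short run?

Short-run supply begins at min AVC. From VC = 219q - 48q^2 + 3q^3, AVC = 219 - 48q + 3q^2.
At the minimum of AVC, MC = AVC. MC = 219 - 96q + 9q^2; setting MC = AVC gives 6q^2 - 48q = 0, so q = 8. min AVC = 27.
So the shutdown price is ¥27.

¥27 per unit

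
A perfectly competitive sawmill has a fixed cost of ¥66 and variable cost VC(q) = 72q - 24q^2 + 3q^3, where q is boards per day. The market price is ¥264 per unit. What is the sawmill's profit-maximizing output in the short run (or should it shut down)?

Variable cost is VC = 72q - 24q^2 + 3q^3, so AVC = VC/q = 72 - 24q + 3q^2 and MC = dTC/dq = 72 - 48q + 9q^2.
AVC hits its minimum where MC = AVC, at q = 4, giving min AVC = 72 - 24·4 + 3·4^2 = ¥24.
Since P = ¥264 ≥ min AVC = ¥24, price covers variable cost and the firm should produce.
Solving P = MC: -192 - 48q + 9q^2 = 0 ⇒ q = -8/3 or 8. On the upward-sloping branch, q* = 8.
Check: AVC at q = 8 is ¥72 ≤ P, so revenue covers variable cost.
Profit = P·q − TC = 264·8 − 642 = ¥1470.

Produce at q = 8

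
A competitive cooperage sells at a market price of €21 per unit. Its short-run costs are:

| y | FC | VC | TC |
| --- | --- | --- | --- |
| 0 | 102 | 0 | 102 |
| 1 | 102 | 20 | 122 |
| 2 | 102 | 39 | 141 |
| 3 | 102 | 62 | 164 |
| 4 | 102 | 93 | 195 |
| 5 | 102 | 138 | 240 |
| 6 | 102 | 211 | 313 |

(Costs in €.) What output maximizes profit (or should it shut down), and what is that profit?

y = 2; profit = -€99

Tabulate TR − TC: y=0: -102; y=1: -101; y=2: -99; y=3: -101; y=4: -111; y=5: -135; y=6: -187.
Profit is maximized at y = 2. AVC there is 39/2 = €19.50 ≤ P, so producing beats shutting down (which would give -€102).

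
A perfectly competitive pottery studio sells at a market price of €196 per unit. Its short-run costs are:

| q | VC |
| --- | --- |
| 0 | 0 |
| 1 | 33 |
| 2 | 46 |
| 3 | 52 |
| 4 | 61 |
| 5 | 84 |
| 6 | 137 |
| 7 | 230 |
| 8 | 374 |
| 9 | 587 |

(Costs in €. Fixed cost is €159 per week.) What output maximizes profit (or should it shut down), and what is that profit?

q = 8; profit = €1035

Profit at each row (π = 196q − TC): q=0: -159; q=1: 4; q=2: 187; q=3: 377; q=4: 564; q=5: 737; q=6: 880; q=7: 983; q=8: 1035; q=9: 1018.
Profit is maximized at q = 8. AVC there is 374/8 = €46.75 ≤ P, so producing beats shutting down (which would give -€159).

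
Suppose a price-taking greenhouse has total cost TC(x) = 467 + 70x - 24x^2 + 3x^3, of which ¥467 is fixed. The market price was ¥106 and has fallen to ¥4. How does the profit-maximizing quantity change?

Output falls from 6 to 0 (the firm shuts down)

AVC = 70 - 24x + 3x^2, minimized at x = 4 where min AVC = ¥22. MC = 70 - 48x + 9x^2.
With P = ¥106 above the shutdown price, P = MC gives x = 6.
At P = ¥4 < min AVC = ¥22, price no longer covers variable cost at any output, so the firm shuts down: x = 0.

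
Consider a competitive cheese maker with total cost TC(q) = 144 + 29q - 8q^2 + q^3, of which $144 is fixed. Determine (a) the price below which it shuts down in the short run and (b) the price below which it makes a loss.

AVC = 29 - 8q + q^2; minimized at q = 4, giving min AVC = $13. That is the shutdown price.
ATC = 144/q + 29 - 8q + q^2. Setting dATC/dq = −144/q^2 − 8 + 2q = 0 gives q = 6 (since 2·6^3 − 8·6^2 = 144).
min ATC = 144/6 + 29 − 8·6 + 6^2 = $41. That is the break-even price.
Between these two prices the firm operates at a loss; above $41 it earns a profit.

Shutdown price = $13; break-even price = $41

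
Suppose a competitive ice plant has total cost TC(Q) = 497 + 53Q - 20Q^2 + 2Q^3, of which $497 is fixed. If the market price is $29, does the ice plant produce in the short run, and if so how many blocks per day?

Produce at Q = 6

Variable cost is VC = 53Q - 20Q^2 + 2Q^3, so AVC = VC/Q = 53 - 20Q + 2Q^2 and MC = dTC/dQ = 53 - 40Q + 6Q^2.
AVC is minimized where dAVC/dQ = -20 + 4Q = 0, at Q = 5; min AVC = 53 - 20·5 + 2·5^2 = $3.
P = $29 exceeds min AVC = $3, so the firm stays open.
P = MC gives 24 - 40Q + 6Q^2 = 0, with roots 2/3 and 6. Take the larger (rising MC): Q* = 6.
Check: AVC at Q = 6 is $5 ≤ P, so revenue covers variable cost.
Profit = P·Q − TC = 29·6 − 527 = -$353, a loss, but smaller than the $497 fixed cost the firm would lose by shutting down.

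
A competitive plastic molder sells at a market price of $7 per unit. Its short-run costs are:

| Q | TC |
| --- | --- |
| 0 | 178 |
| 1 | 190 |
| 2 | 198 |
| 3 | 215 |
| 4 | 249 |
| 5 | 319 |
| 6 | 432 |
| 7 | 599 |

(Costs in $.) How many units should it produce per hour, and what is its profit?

Compute π = P·Q − TC at each output: Q=0: -178; Q=1: -183; Q=2: -184; Q=3: -194; Q=4: -221; Q=5: -284; Q=6: -390; Q=7: -550.
Profit is highest at Q = 0. Equivalently, the lowest AVC in the table is 20/2 ≈ $10 at Q = 2, and P = $7 falls below it — price never covers variable cost, so the firm shuts down and loses only its fixed cost.

Q = 0 (shut down); profit = -$178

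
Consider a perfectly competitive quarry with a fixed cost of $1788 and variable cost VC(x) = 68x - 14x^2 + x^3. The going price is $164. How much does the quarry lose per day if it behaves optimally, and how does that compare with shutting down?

Profit = -$348 at x = 12

AVC = 68 - 14x + x^2 has its minimum $19 at x = 7; price $164 clears that bar, so the firm operates.
MC = 68 - 28x + 3x^2. Setting P = MC and taking the root on the rising branch gives x* = 12.
TR = 164·12 = 1968. TC = 1788 + 528 = 2316. Profit = 1968 − 2316 = -$348.
By producing, the firm covers all variable cost plus $1440 of fixed cost; shutting down would lose the full $1788.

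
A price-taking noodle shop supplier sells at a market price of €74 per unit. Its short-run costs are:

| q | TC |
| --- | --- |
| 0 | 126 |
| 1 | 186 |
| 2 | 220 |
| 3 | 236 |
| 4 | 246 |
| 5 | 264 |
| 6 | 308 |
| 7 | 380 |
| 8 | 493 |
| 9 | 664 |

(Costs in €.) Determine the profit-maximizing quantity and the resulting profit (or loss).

q = 7; profit = €138

Compute π = P·q − TC at each output: q=0: -126; q=1: -112; q=2: -72; q=3: -14; q=4: 50; q=5: 106; q=6: 136; q=7: 138; q=8: 99; q=9: 2.
Profit is maximized at q = 7. AVC there is 254/7 = €36.29 ≤ P, so producing beats shutting down (which would give -€126).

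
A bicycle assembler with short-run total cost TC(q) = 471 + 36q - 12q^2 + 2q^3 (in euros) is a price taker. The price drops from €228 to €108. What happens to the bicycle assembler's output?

AVC = 36 - 12q + 2q^2, minimized at q = 3 where min AVC = €18. MC = 36 - 24q + 6q^2.
At P = €228 ≥ min AVC, set P = MC on the rising branch: q = 8.
At P = €108 ≥ min AVC, set P = MC: q = 6. The firm stays open but cuts output.

Output falls from 8 to 6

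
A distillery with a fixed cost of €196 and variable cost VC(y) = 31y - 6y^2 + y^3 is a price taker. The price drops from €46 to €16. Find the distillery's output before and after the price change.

Output falls from 5 to 0 (the firm shuts down)

AVC = 31 - 6y + y^2, minimized at y = 3 where min AVC = €22. MC = 31 - 12y + 3y^2.
At P = €46 ≥ min AVC, set P = MC on the rising branch: y = 5.
At P = €16 < min AVC = €22, price no longer covers variable cost at any output, so the firm shuts down: y = 0.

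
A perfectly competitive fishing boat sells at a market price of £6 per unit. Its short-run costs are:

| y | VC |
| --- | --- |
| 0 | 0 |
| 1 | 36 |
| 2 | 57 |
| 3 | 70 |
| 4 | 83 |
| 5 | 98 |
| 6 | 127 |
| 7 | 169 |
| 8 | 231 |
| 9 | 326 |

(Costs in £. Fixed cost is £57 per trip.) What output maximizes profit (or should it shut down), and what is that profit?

y = 0 (shut down); profit = -£57

Compute π = P·y − TC at each output: y=0: -57; y=1: -87; y=2: -102; y=3: -109; y=4: -116; y=5: -125; y=6: -148; y=7: -184; y=8: -240; y=9: -329.
Profit is highest at y = 0. Equivalently, the lowest AVC in the table is 98/5 ≈ £19.60 at y = 5, and P = £6 falls below it — price never covers variable cost, so the firm shuts down and loses only its fixed cost.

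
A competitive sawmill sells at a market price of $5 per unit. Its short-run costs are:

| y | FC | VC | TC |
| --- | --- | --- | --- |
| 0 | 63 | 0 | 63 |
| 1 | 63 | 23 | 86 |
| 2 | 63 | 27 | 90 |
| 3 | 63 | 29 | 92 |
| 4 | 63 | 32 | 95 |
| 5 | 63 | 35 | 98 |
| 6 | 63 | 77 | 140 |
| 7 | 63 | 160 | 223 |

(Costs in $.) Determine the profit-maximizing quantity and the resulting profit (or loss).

y = 0 (shut down); profit = -$63

Tabulate TR − TC: y=0: -63; y=1: -81; y=2: -80; y=3: -77; y=4: -75; y=5: -73; y=6: -110; y=7: -188.
Profit is highest at y = 0. Equivalently, the lowest AVC in the table is 35/5 ≈ $7 at y = 5, and P = $5 falls below it — price never covers variable cost, so the firm shuts down and loses only its fixed cost.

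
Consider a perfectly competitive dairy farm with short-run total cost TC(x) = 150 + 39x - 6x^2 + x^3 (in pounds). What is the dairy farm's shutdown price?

The firm shuts down when price falls below the minimum of average variable cost. AVC = VC/x = 39 - 6x + x^2.
At the minimum of AVC, MC = AVC. MC = 39 - 12x + 3x^2; setting MC = AVC gives 2x^2 - 6x = 0, so x = 3. min AVC = 30.
For P < £30 the firm produces nothing.

£30 per unit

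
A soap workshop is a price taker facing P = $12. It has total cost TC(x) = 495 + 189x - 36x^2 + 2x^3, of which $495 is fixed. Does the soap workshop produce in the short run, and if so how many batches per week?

Shut down

Strip out fixed cost: VC = 189x - 36x^2 + 2x^3. Then AVC = 189 - 36x + 2x^2 and MC = 189 - 72x + 6x^2.
AVC is minimized where dAVC/dx = -36 + 4x = 0, at x = 9; min AVC = 189 - 36·9 + 2·9^2 = $27.
P = $12 lies below min AVC = $27; no output level covers variable cost.
Shutting down limits the loss to fixed cost, $495.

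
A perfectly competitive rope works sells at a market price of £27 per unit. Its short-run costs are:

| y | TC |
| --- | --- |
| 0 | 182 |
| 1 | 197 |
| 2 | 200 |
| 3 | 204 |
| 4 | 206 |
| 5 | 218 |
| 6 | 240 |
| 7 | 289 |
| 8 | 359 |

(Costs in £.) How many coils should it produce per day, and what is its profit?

Compute π = P·y − TC at each output: y=0: -182; y=1: -170; y=2: -146; y=3: -123; y=4: -98; y=5: -83; y=6: -78; y=7: -100; y=8: -143.
Profit is maximized at y = 6. AVC there is 58/6 = £9.67 ≤ P, so producing beats shutting down (which would give -£182).

y = 6; profit = -£78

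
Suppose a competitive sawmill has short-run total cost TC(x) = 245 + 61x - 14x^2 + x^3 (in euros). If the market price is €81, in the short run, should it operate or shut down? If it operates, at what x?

Produce at x = 10

Variable cost is VC = 61x - 14x^2 + x^3, so AVC = VC/x = 61 - 14x + x^2 and MC = dTC/dx = 61 - 28x + 3x^2.
AVC hits its minimum where MC = AVC, at x = 7, giving min AVC = 61 - 14·7 + 7^2 = €12.
Because €81 ≥ €12, revenue can cover variable cost; the firm operates.
Solving P = MC: -20 - 28x + 3x^2 = 0 ⇒ x = -2/3 or 10. On the upward-sloping branch, x* = 10.
Check: AVC at x = 10 is €21 ≤ P, so revenue covers variable cost.
Profit = P·x − TC = 81·10 − 455 = €355.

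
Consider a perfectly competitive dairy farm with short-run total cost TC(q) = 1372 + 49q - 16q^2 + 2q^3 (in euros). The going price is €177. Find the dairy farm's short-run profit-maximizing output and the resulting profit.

Profit = -€348 at q = 8

AVC = 49 - 16q + 2q^2 has its minimum €17 at q = 4; price €177 clears that bar, so the firm operates.
MC = 49 - 32q + 6q^2. Setting P = MC and taking the root on the rising branch gives q* = 8.
TR = 177·8 = 1416. TC = 1372 + 392 = 1764. Profit = 1416 − 1764 = -€348.
That loss of €348 beats the €1372 the firm would lose by shutting down; producing recovers €1024 of fixed cost.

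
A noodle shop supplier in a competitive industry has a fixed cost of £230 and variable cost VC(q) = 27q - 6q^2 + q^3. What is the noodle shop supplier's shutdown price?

Short-run supply begins at min AVC. From VC = 27q - 6q^2 + q^3, AVC = 27 - 6q + q^2.
dAVC/dq = -6 + 2q = 0 gives q = 3. min AVC = 27 - 6·3 + 3^2 = 18.
So the shutdown price is £18.

£18 per unit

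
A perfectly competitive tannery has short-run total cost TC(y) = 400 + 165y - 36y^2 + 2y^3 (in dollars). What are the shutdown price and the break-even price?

Shutdown price = min AVC. AVC = 165 - 36y + 2y^2, with vertex at y = 9 and minimum $3.
ATC = 400/y + 165 - 36y + 2y^2. Setting dATC/dy = −400/y^2 − 36 + 4y = 0 gives y = 10 (since 4·10^3 − 36·10^2 = 400).
min ATC = 400/10 + 165 − 36·10 + 2·10^2 = $45. That is the break-even price.
Between these two prices the firm operates at a loss; above $45 it earns a profit.

Shutdown price = $3; break-even price = $45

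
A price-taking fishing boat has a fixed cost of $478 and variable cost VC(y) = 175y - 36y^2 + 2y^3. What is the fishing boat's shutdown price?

$13 per unit

The shutdown price is the minimum of AVC. VC = 175y - 36y^2 + 2y^3, so AVC = 175 - 36y + 2y^2.
dAVC/dy = -36 + 4y = 0 gives y = 9. min AVC = 175 - 36·9 + 2·9^2 = 13.
So the shutdown price is $13.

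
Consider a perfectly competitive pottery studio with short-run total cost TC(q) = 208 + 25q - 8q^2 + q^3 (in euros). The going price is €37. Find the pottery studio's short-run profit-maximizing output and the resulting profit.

AVC = 25 - 8q + q^2 has its minimum €9 at q = 4; price €37 clears that bar, so the firm operates.
MC = 25 - 16q + 3q^2. Setting P = MC and taking the root on the rising branch gives q* = 6.
TR = 37·6 = 222. TC = 208 + 78 = 286. Profit = 222 − 286 = -€64.
That loss of €64 beats the €208 the firm would lose by shutting down; producing recovers €144 of fixed cost.

Profit = -€64 at q = 6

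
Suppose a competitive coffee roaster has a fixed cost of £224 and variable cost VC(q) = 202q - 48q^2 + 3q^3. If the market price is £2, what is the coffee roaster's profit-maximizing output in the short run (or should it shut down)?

From TC, MC = TC'(q) = 202 - 96q + 9q^2 and AVC = VC/q = 202 - 48q + 3q^2.
AVC hits its minimum where MC = AVC, at q = 8, giving min AVC = 202 - 48·8 + 3·8^2 = £10.
Since P = £2 < min AVC = £10, price fails to cover variable cost at any output.
Shutting down limits the loss to fixed cost, £224.

Shut down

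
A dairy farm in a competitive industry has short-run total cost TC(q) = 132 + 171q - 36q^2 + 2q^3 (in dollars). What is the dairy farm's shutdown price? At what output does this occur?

Short-run supply begins at min AVC. From VC = 171q - 36q^2 + 2q^3, AVC = 171 - 36q + 2q^2.
dAVC/dq = -36 + 4q = 0 gives q = 9. min AVC = 171 - 36·9 + 2·9^2 = 9.
So the shutdown price is $9.

$9 per unit, at q = 9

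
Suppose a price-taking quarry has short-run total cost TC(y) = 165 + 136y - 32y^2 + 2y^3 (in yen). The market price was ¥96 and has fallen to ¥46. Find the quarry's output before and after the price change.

AVC = 136 - 32y + 2y^2, minimized at y = 8 where min AVC = ¥8. MC = 136 - 64y + 6y^2.
With P = ¥96 above the shutdown price, P = MC gives y = 10.
At P = ¥46 ≥ min AVC, set P = MC: y = 9. The firm stays open but cuts output.

Output falls from 10 to 9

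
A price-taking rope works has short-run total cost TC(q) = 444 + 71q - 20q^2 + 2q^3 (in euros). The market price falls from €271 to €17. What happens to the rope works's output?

Output falls from 10 to 0 (the firm shuts down)

MC = 71 - 40q + 6q^2; the shutdown threshold is min AVC = €21 (at q = 5).
At P = €271 ≥ min AVC, set P = MC on the rising branch: q = 10.
At P = €17 < min AVC = €21, price no longer covers variable cost at any output, so the firm shuts down: q = 0.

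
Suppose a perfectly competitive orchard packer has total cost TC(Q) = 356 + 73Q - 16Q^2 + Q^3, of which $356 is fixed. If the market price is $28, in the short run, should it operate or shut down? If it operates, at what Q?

Produce at Q = 9

From TC, MC = TC'(Q) = 73 - 32Q + 3Q^2 and AVC = VC/Q = 73 - 16Q + Q^2.
AVC hits its minimum where MC = AVC, at Q = 8, giving min AVC = 73 - 16·8 + 8^2 = $9.
Because $28 ≥ $9, revenue can cover variable cost; the firm operates.
Set P = MC: 28 = 73 - 32Q + 3Q^2 → 45 - 32Q + 3Q^2 = 0. The roots are Q = 5/3 and Q = 9; the profit-maximizing output is on the rising part of MC, so Q* = 9.
Check: AVC at Q = 9 is $10 ≤ P, so revenue covers variable cost.
Profit = P·Q − TC = 28·9 − 446 = -$194, a loss, but smaller than the $356 fixed cost the firm would lose by shutting down.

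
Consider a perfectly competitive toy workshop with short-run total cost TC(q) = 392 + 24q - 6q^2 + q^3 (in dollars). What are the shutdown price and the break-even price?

Shutdown price = $15; break-even price = $87

Shutdown price = min AVC. AVC = 24 - 6q + q^2, with vertex at q = 3 and minimum $15.
ATC = 392/q + 24 - 6q + q^2. Setting dATC/dq = −392/q^2 − 6 + 2q = 0 gives q = 7 (since 2·7^3 − 6·7^2 = 392).
min ATC = 392/7 + 24 − 6·7 + 7^2 = $87. That is the break-even price.
Between these two prices the firm operates at a loss; above $87 it earns a profit.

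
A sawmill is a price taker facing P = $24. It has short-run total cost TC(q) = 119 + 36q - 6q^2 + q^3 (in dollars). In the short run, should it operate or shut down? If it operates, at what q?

Shut down

Strip out fixed cost: VC = 36q - 6q^2 + q^3. Then AVC = 36 - 6q + q^2 and MC = 36 - 12q + 3q^2.
AVC is minimized where dAVC/dq = -6 + 2q = 0, at q = 3; min AVC = 36 - 6·3 + 3^2 = $27.
Since P = $24 < min AVC = $27, price fails to cover variable cost at any output.
The firm minimizes its loss by shutting down and losing only its fixed cost of $119.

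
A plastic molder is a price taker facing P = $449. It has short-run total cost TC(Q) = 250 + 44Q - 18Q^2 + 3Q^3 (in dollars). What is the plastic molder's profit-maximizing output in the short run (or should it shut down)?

Produce at Q = 9

Strip out fixed cost: VC = 44Q - 18Q^2 + 3Q^3. Then AVC = 44 - 18Q + 3Q^2 and MC = 44 - 36Q + 9Q^2.
AVC is minimized where dAVC/dQ = -18 + 6Q = 0, at Q = 3; min AVC = 44 - 18·3 + 3·3^2 = $17.
Since P = $449 ≥ min AVC = $17, price covers variable cost and the firm should produce.
P = MC gives -405 - 36Q + 9Q^2 = 0, with roots -5 and 9. Take the larger (rising MC): Q* = 9.
Check: AVC at Q = 9 is $125 ≤ P, so revenue covers variable cost.
Profit = P·Q − TC = 449·9 − 1375 = $2666.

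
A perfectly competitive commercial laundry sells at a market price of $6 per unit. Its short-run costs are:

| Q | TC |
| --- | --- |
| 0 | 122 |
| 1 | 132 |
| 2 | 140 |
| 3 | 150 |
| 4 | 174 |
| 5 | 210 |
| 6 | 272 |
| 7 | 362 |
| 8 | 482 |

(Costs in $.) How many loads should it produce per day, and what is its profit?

Q = 0 (shut down); profit = -$122

Profit at each row (π = 6Q − TC): Q=0: -122; Q=1: -126; Q=2: -128; Q=3: -132; Q=4: -150; Q=5: -180; Q=6: -236; Q=7: -320; Q=8: -434.
Profit is highest at Q = 0. Equivalently, the lowest AVC in the table is 18/2 ≈ $9 at Q = 2, and P = $6 falls below it — price never covers variable cost, so the firm shuts down and loses only its fixed cost.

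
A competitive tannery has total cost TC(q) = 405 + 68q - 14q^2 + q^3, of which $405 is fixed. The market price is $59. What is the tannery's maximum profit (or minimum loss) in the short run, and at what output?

Profit = -$81 at q = 9

AVC = 68 - 14q + q^2; min AVC = $19 at q = 7. Since P = $59 ≥ min AVC, the firm produces.
With MC = 68 - 28q + 3q^2, P = MC on the upward-sloping part at q* = 9.
TR = 59·9 = 531. TC = 405 + 207 = 612. Profit = 531 − 612 = -$81.
By producing, the firm covers all variable cost plus $324 of fixed cost; shutting down would lose the full $405.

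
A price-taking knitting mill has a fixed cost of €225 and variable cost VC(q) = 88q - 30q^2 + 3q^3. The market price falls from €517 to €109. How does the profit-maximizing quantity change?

Output falls from 11 to 7

AVC = 88 - 30q + 3q^2, minimized at q = 5 where min AVC = €13. MC = 88 - 60q + 9q^2.
At P = €517 ≥ min AVC, set P = MC on the rising branch: q = 11.
At P = €109 ≥ min AVC, set P = MC: q = 7. The firm stays open but cuts output.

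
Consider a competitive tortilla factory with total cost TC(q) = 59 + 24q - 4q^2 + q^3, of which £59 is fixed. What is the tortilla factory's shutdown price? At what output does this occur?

The firm shuts down when price falls below the minimum of average variable cost. AVC = VC/q = 24 - 4q + q^2.
At the minimum of AVC, MC = AVC. MC = 24 - 8q + 3q^2; setting MC = AVC gives 2q^2 - 4q = 0, so q = 2. min AVC = 20.
The firm shuts down for any P below £20.

£20 per unit, at q = 2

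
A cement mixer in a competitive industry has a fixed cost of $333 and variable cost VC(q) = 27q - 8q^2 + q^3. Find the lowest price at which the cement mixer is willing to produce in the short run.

$11 per unit

Short-run supply begins at min AVC. From VC = 27q - 8q^2 + q^3, AVC = 27 - 8q + q^2.
dAVC/dq = -8 + 2q = 0 gives q = 4. min AVC = 27 - 8·4 + 4^2 = 11.
For P < $11 the firm produces nothing.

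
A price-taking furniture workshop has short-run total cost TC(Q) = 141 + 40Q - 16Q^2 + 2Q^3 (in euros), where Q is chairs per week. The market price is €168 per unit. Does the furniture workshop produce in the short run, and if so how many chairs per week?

Strip out fixed cost: VC = 40Q - 16Q^2 + 2Q^3. Then AVC = 40 - 16Q + 2Q^2 and MC = 40 - 32Q + 6Q^2.
The AVC parabola has its vertex at Q = 16/4 = 4, where AVC = 40 - 16·4 + 2·4^2 = €8.
P = €168 exceeds min AVC = €8, so the firm stays open.
Set P = MC: 168 = 40 - 32Q + 6Q^2 → -128 - 32Q + 6Q^2 = 0. The roots are Q = -8/3 and Q = 8; the profit-maximizing output is on the rising part of MC, so Q* = 8.
Check: AVC at Q = 8 is €40 ≤ P, so revenue covers variable cost.
Profit = P·Q − TC = 168·8 − 461 = €883.

Produce at Q = 8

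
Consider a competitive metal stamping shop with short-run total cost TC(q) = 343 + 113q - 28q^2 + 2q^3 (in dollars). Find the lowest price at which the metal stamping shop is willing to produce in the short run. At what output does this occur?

$15 per unit, at q = 7

The shutdown price is the minimum of AVC. VC = 113q - 28q^2 + 2q^3, so AVC = 113 - 28q + 2q^2.
dAVC/dq = -28 + 4q = 0 gives q = 7. min AVC = 113 - 28·7 + 2·7^2 = 15.
For P < $15 the firm produces nothing.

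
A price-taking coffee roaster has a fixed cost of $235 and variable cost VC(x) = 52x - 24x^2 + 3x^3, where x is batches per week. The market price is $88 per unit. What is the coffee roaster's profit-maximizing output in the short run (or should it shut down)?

Produce at x = 6

Strip out fixed cost: VC = 52x - 24x^2 + 3x^3. Then AVC = 52 - 24x + 3x^2 and MC = 52 - 48x + 9x^2.
AVC is minimized where dAVC/dx = -24 + 6x = 0, at x = 4; min AVC = 52 - 24·4 + 3·4^2 = $4.
Since P = $88 ≥ min AVC = $4, price covers variable cost and the firm should produce.
P = MC gives -36 - 48x + 9x^2 = 0, with roots -2/3 and 6. Take the larger (rising MC): x* = 6.
Check: AVC at x = 6 is $16 ≤ P, so revenue covers variable cost.
Profit = P·x − TC = 88·6 − 331 = $197.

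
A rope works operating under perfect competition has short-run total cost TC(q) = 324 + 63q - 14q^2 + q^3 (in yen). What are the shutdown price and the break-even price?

Shutdown price = min AVC. AVC = 63 - 14q + q^2, with vertex at q = 7 and minimum ¥14.
ATC = 324/q + 63 - 14q + q^2. Setting dATC/dq = −324/q^2 − 14 + 2q = 0 gives q = 9 (since 2·9^3 − 14·9^2 = 324).
min ATC = 324/9 + 63 − 14·9 + 9^2 = ¥54. That is the break-even price.
For ¥14 ≤ P < ¥54 the firm produces at a loss; below ¥14 it shuts down.

Shutdown price = ¥14; break-even price = ¥54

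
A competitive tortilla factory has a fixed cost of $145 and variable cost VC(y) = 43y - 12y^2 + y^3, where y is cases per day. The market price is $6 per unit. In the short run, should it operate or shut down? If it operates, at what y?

Shut down

From TC, MC = TC'(y) = 43 - 24y + 3y^2 and AVC = VC/y = 43 - 12y + y^2.
The AVC parabola has its vertex at y = 12/2 = 6, where AVC = 43 - 12·6 + 6^2 = $7.
Since P = $6 < min AVC = $7, price fails to cover variable cost at any output.
Shutting down limits the loss to fixed cost, $145.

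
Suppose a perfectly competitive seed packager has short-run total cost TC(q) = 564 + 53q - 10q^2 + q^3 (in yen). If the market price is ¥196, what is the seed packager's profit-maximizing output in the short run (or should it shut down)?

From TC, MC = TC'(q) = 53 - 20q + 3q^2 and AVC = VC/q = 53 - 10q + q^2.
The AVC parabola has its vertex at q = 10/2 = 5, where AVC = 53 - 10·5 + 5^2 = ¥28.
Since P = ¥196 ≥ min AVC = ¥28, price covers variable cost and the firm should produce.
Set P = MC: 196 = 53 - 20q + 3q^2 → -143 - 20q + 3q^2 = 0. The roots are q = -13/3 and q = 11; the profit-maximizing output is on the rising part of MC, so q* = 11.
Check: AVC at q = 11 is ¥64 ≤ P, so revenue covers variable cost.
Profit = P·q − TC = 196·11 − 1268 = ¥888.

Produce at q = 11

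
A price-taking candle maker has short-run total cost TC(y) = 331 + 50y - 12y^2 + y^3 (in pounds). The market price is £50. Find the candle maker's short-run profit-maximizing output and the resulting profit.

Profit = -£75 at y = 8

AVC = 50 - 12y + y^2; min AVC = £14 at y = 6. Since P = £50 ≥ min AVC, the firm produces.
MC = 50 - 24y + 3y^2. Setting P = MC and taking the root on the rising branch gives y* = 8.
TR = 50·8 = 400. TC = 331 + 144 = 475. Profit = 400 − 475 = -£75.
Shutting down would mean losing the fixed cost of £331, so operating at a loss of £75 is better by £256.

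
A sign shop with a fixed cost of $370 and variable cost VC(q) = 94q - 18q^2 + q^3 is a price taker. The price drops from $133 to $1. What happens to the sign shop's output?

MC = 94 - 36q + 3q^2; the shutdown threshold is min AVC = $13 (at q = 9).
At P = $133 ≥ min AVC, set P = MC on the rising branch: q = 13.
At P = $1 < min AVC = $13, price no longer covers variable cost at any output, so the firm shuts down: q = 0.

Output falls from 13 to 0 (the firm shuts down)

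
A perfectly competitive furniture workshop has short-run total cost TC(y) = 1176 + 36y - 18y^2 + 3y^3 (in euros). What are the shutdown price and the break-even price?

Shutdown price = €9; break-even price = €225

Shutdown price = min AVC. AVC = 36 - 18y + 3y^2, with vertex at y = 3 and minimum €9.
ATC = 1176/y + 36 - 18y + 3y^2. Setting dATC/dy = −1176/y^2 − 18 + 6y = 0 gives y = 7 (since 6·7^3 − 18·7^2 = 1176).
min ATC = 1176/7 + 36 − 18·7 + 3·7^2 = €225. That is the break-even price.
For €9 ≤ P < €225 the firm produces at a loss; below €9 it shuts down.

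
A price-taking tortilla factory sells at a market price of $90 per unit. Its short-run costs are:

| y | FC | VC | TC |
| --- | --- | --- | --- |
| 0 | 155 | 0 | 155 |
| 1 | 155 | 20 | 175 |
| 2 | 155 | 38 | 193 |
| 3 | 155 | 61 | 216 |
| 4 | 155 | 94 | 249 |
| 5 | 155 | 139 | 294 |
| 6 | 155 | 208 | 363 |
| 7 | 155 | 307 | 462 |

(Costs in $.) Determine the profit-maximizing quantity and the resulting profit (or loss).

Compute π = P·y − TC at each output: y=0: -155; y=1: -85; y=2: -13; y=3: 54; y=4: 111; y=5: 156; y=6: 177; y=7: 168.
Profit is maximized at y = 6. AVC there is 208/6 = $34.67 ≤ P, so producing beats shutting down (which would give -$155).

y = 6; profit = $177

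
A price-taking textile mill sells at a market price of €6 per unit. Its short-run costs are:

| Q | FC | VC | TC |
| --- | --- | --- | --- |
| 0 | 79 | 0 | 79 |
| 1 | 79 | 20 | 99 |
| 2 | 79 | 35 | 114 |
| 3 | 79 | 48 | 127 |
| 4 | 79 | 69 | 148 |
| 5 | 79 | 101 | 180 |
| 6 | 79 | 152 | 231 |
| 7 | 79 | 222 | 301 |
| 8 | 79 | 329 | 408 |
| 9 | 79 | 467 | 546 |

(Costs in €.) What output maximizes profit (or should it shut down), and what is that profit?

Tabulate TR − TC: Q=0: -79; Q=1: -93; Q=2: -102; Q=3: -109; Q=4: -124; Q=5: -150; Q=6: -195; Q=7: -259; Q=8: -360; Q=9: -492.
Profit is highest at Q = 0. Equivalently, the lowest AVC in the table is 48/3 ≈ €16 at Q = 3, and P = €6 falls below it — price never covers variable cost, so the firm shuts down and loses only its fixed cost.

Q = 0 (shut down); profit = -€79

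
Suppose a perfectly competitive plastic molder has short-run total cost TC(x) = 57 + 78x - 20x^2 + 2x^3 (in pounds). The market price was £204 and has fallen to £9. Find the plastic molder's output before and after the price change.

MC = 78 - 40x + 6x^2; the shutdown threshold is min AVC = £28 (at x = 5).
At P = £204 ≥ min AVC, set P = MC on the rising branch: x = 9.
At P = £9 < min AVC = £28, price no longer covers variable cost at any output, so the firm shuts down: x = 0.

Output falls from 9 to 0 (the firm shuts down)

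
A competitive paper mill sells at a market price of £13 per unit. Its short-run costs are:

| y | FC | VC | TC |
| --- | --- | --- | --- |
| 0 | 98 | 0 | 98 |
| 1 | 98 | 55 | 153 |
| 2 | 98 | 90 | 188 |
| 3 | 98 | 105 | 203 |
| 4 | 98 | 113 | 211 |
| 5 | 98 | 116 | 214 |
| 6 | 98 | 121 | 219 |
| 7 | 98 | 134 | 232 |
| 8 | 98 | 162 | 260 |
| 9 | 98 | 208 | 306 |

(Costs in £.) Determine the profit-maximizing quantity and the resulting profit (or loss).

y = 0 (shut down); profit = -£98

Profit at each row (π = 13y − TC): y=0: -98; y=1: -140; y=2: -162; y=3: -164; y=4: -159; y=5: -149; y=6: -141; y=7: -141; y=8: -156; y=9: -189.
Profit is highest at y = 0. Equivalently, the lowest AVC in the table is 134/7 ≈ £19.14 at y = 7, and P = £13 falls below it — price never covers variable cost, so the firm shuts down and loses only its fixed cost.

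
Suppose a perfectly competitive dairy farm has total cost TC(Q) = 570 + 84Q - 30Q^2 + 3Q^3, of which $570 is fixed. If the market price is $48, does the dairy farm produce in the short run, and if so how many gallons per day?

Strip out fixed cost: VC = 84Q - 30Q^2 + 3Q^3. Then AVC = 84 - 30Q + 3Q^2 and MC = 84 - 60Q + 9Q^2.
AVC is minimized where dAVC/dQ = -30 + 6Q = 0, at Q = 5; min AVC = 84 - 30·5 + 3·5^2 = $9.
Since P = $48 ≥ min AVC = $9, price covers variable cost and the firm should produce.
P = MC gives 36 - 60Q + 9Q^2 = 0, with roots 2/3 and 6. Take the larger (rising MC): Q* = 6.
Check: AVC at Q = 6 is $12 ≤ P, so revenue covers variable cost.
Profit = P·Q − TC = 48·6 − 642 = -$354, a loss, but smaller than the $570 fixed cost the firm would lose by shutting down.

Produce at Q = 6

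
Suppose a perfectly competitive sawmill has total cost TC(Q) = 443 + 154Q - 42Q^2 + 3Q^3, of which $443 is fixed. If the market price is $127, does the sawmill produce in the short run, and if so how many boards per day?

From TC, MC = TC'(Q) = 154 - 84Q + 9Q^2 and AVC = VC/Q = 154 - 42Q + 3Q^2.
AVC is minimized where dAVC/dQ = -42 + 6Q = 0, at Q = 7; min AVC = 154 - 42·7 + 3·7^2 = $7.
Since P = $127 ≥ min AVC = $7, price covers variable cost and the firm should produce.
P = MC gives 27 - 84Q + 9Q^2 = 0, with roots 1/3 and 9. Take the larger (rising MC): Q* = 9.
Check: AVC at Q = 9 is $19 ≤ P, so revenue covers variable cost.
Profit = P·Q − TC = 127·9 − 614 = $529.

Produce at Q = 9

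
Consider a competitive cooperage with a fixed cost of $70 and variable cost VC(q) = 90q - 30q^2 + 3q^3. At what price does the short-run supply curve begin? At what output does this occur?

The firm shuts down when price falls below the minimum of average variable cost. AVC = VC/q = 90 - 30q + 3q^2.
dAVC/dq = -30 + 6q = 0 gives q = 5. min AVC = 90 - 30·5 + 3·5^2 = 15.
For P < $15 the firm produces nothing.

$15 per unit, at q = 5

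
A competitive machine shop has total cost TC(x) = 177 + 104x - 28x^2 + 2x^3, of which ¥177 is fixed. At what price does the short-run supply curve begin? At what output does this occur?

The shutdown price is the minimum of AVC. VC = 104x - 28x^2 + 2x^3, so AVC = 104 - 28x + 2x^2.
At the minimum of AVC, MC = AVC. MC = 104 - 56x + 6x^2; setting MC = AVC gives 4x^2 - 28x = 0, so x = 7. min AVC = 6.
So the shutdown price is ¥6.

¥6 per unit, at x = 7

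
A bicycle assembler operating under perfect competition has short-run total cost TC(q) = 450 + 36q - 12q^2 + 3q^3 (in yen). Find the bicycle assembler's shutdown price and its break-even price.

Shutdown price = ¥24; break-even price = ¥141

AVC = 36 - 12q + 3q^2; minimized at q = 2, giving min AVC = ¥24. That is the shutdown price.
ATC = 450/q + 36 - 12q + 3q^2. Setting dATC/dq = −450/q^2 − 12 + 6q = 0 gives q = 5 (since 6·5^3 − 12·5^2 = 450).
min ATC = 450/5 + 36 − 12·5 + 3·5^2 = ¥141. That is the break-even price.
For ¥24 ≤ P < ¥141 the firm produces at a loss; below ¥24 it shuts down.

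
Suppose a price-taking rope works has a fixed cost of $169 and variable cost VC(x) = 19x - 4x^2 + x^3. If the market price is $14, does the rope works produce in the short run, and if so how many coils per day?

Shut down

Strip out fixed cost: VC = 19x - 4x^2 + x^3. Then AVC = 19 - 4x + x^2 and MC = 19 - 8x + 3x^2.
AVC is minimized where dAVC/dx = -4 + 2x = 0, at x = 2; min AVC = 19 - 4·2 + 2^2 = $15.
P = $14 lies below min AVC = $15; no output level covers variable cost.
Best response: produce nothing and absorb the $169 fixed cost.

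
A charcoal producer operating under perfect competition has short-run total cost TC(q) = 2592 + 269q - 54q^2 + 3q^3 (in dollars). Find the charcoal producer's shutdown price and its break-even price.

AVC = 269 - 54q + 3q^2; minimized at q = 9, giving min AVC = $26. That is the shutdown price.
ATC = 2592/q + 269 - 54q + 3q^2. Setting dATC/dq = −2592/q^2 − 54 + 6q = 0 gives q = 12 (since 6·12^3 − 54·12^2 = 2592).
min ATC = 2592/12 + 269 − 54·12 + 3·12^2 = $269. That is the break-even price.
For $26 ≤ P < $269 the firm produces at a loss; below $26 it shuts down.

Shutdown price = $26; break-even price = $269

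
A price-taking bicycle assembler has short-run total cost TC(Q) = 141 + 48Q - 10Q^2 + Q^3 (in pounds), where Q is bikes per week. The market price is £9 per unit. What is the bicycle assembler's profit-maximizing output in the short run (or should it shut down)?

From TC, MC = TC'(Q) = 48 - 20Q + 3Q^2 and AVC = VC/Q = 48 - 10Q + Q^2.
The AVC parabola has its vertex at Q = 10/2 = 5, where AVC = 48 - 10·5 + 5^2 = £23.
With P < min AVC (£9 < £23), every unit sold adds to the loss.
Best response: produce nothing and absorb the £141 fixed cost.

Shut down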